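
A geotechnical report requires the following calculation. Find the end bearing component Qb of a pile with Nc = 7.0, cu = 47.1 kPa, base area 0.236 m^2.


Using Qb = Nc * cu * Ab
Qb = 7.0 * 47.1 * 0.236
Qb = 77.81 kN


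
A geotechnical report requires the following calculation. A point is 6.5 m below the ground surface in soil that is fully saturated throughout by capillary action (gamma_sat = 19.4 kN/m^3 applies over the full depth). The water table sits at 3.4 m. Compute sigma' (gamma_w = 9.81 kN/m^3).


Result: 95.69 kPa

Derivation:
Total stress = gamma_sat * depth
sigma = 19.4 * 6.5 = 126.1 kPa
Pore water pressure u = gamma_w * (depth - d_wt)
u = 9.81 * (6.5 - 3.4) = 30.411 kPa
Effective stress = sigma - u
sigma' = 126.1 - 30.411 = 95.69 kPa


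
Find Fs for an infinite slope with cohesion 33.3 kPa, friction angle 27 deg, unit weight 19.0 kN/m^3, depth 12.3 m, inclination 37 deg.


Result: 0.973

Derivation:
Using Fs = c / (gamma*H*sin(beta)*cos(beta)) + tan(phi)/tan(beta)
Cohesion contribution = 33.3 / (19.0*12.3*sin(37)*cos(37))
Cohesion contribution = 0.296465
Friction contribution = tan(27)/tan(37) = 0.676163
Fs = 0.296465 + 0.676163
Fs = 0.973


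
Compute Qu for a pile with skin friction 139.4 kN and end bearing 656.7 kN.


Result: 796.1 kN

Derivation:
Using Qu = Qf + Qb
Qu = 139.4 + 656.7
Qu = 796.1 kN


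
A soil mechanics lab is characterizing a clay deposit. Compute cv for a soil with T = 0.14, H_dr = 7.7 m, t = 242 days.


Using cv = T * H_dr^2 / t
H_dr^2 = 7.7^2 = 59.29
cv = 0.14 * 59.29 / 242
cv = 0.0343 m^2/day


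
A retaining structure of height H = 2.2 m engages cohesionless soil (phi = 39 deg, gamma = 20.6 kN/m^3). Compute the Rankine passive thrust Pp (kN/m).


Compute passive earth pressure coefficient:
Kp = tan^2(45 + phi/2) = tan^2(64.5) = 4.395495
Compute passive force:
Pp = 0.5 * Kp * gamma * H^2
Pp = 0.5 * 4.395495 * 20.6 * 2.2^2
Pp = 219.12 kN/m


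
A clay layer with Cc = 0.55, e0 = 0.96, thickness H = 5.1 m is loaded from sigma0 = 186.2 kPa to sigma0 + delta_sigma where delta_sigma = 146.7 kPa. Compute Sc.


Using Sc = Cc * H / (1 + e0) * log10((sigma0 + delta_sigma) / sigma0)
Stress ratio = (186.2 + 146.7) / 186.2 = 1.78786
log10(1.78786) = 0.252334
Cc * H / (1 + e0) = 0.55 * 5.1 / (1 + 0.96) = 1.43112
Sc = 1.43112 * 0.252334
Sc = 0.3611 m


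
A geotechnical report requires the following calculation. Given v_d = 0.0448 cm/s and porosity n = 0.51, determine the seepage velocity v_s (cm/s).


Using v_s = v_d / n
v_s = 0.0448 / 0.51
v_s = 0.08784 cm/s


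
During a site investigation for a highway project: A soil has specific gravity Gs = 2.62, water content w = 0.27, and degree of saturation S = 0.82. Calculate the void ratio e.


Using the relation e = Gs * w / S
e = 2.62 * 0.27 / 0.82
e = 0.8627


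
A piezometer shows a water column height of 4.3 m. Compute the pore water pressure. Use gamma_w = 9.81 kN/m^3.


Result: 42.18 kPa

Derivation:
Using u = gamma_w * h_w
u = 9.81 * 4.3
u = 42.18 kPa


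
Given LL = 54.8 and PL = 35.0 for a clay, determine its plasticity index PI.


Using PI = LL - PL
PI = 54.8 - 35.0
PI = 19.8


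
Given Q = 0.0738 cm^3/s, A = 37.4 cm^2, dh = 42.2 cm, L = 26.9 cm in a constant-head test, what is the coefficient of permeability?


Compute hydraulic gradient:
i = dh / L = 42.2 / 26.9 = 1.56877
Then apply Darcy's law:
k = Q / (A * i)
k = 0.0738 / (37.4 * 1.56877)
k = 0.0738 / 58.6721
k = 0.001258 cm/s


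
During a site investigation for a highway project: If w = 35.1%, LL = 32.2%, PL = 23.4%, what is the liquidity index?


First compute the plasticity index:
PI = LL - PL = 32.2 - 23.4 = 8.8
Then compute the liquidity index:
LI = (w - PL) / PI
LI = (35.1 - 23.4) / 8.8
LI = 1.33


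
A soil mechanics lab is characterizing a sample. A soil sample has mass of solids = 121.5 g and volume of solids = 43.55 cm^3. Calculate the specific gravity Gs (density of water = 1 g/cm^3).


Result: 2.79

Derivation:
Using Gs = m_s / (V_s * rho_w)
Since rho_w = 1 g/cm^3:
Gs = 121.5 / 43.55
Gs = 2.79


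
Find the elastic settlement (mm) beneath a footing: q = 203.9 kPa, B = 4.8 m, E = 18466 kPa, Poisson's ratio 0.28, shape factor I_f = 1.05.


Result: 51.288 mm

Derivation:
Using Se = q * B * (1 - nu^2) * I_f / E
1 - nu^2 = 1 - 0.28^2 = 0.9216
Se = 203.9 * 4.8 * 0.9216 * 1.05 / 18466
Se = 0.051288 m
Convert to mm: Se = 0.051288 * 1000 = 51.288 mm


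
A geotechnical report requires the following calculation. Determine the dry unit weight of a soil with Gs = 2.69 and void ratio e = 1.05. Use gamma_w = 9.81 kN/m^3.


Using gamma_d = Gs * gamma_w / (1 + e)
gamma_d = 2.69 * 9.81 / (1 + 1.05)
gamma_d = 2.69 * 9.81 / 2.05
gamma_d = 12.873 kN/m^3


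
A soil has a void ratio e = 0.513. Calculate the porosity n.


Result: 0.3391

Derivation:
Using the relation n = e / (1 + e)
n = 0.513 / (1 + 0.513)
n = 0.513 / 1.513
n = 0.3391


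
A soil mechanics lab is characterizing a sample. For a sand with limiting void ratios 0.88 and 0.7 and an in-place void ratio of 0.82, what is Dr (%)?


Using Dr = (e_max - e) / (e_max - e_min) * 100
e_max - e = 0.88 - 0.82 = 0.06
e_max - e_min = 0.88 - 0.7 = 0.18
Dr = 0.06 / 0.18 * 100
Dr = 33.33 %


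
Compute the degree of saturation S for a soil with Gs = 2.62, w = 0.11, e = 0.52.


Result: 0.5542

Derivation:
Using S = Gs * w / e
S = 2.62 * 0.11 / 0.52
S = 0.5542


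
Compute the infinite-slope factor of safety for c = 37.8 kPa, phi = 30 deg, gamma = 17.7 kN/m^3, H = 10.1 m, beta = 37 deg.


Using Fs = c / (gamma*H*sin(beta)*cos(beta)) + tan(phi)/tan(beta)
Cohesion contribution = 37.8 / (17.7*10.1*sin(37)*cos(37))
Cohesion contribution = 0.439932
Friction contribution = tan(30)/tan(37) = 0.76617
Fs = 0.439932 + 0.76617
Fs = 1.206


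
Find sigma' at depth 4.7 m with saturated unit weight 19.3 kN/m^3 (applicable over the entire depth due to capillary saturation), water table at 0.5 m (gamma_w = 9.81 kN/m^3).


Result: 49.51 kPa

Derivation:
Total stress = gamma_sat * depth
sigma = 19.3 * 4.7 = 90.71 kPa
Pore water pressure u = gamma_w * (depth - d_wt)
u = 9.81 * (4.7 - 0.5) = 41.202 kPa
Effective stress = sigma - u
sigma' = 90.71 - 41.202 = 49.51 kPa


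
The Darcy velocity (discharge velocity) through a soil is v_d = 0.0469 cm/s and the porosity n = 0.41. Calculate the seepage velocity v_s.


Using v_s = v_d / n
v_s = 0.0469 / 0.41
v_s = 0.11439 cm/s


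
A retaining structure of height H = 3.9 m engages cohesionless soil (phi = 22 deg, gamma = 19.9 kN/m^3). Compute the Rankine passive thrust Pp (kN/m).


Compute passive earth pressure coefficient:
Kp = tan^2(45 + phi/2) = tan^2(56.0) = 2.197987
Compute passive force:
Pp = 0.5 * Kp * gamma * H^2
Pp = 0.5 * 2.197987 * 19.9 * 3.9^2
Pp = 332.64 kN/m


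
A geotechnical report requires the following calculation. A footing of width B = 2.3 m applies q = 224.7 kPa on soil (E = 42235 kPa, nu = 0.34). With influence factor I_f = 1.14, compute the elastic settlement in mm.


Using Se = q * B * (1 - nu^2) * I_f / E
1 - nu^2 = 1 - 0.34^2 = 0.8844
Se = 224.7 * 2.3 * 0.8844 * 1.14 / 42235
Se = 0.012337 m
Convert to mm: Se = 0.012337 * 1000 = 12.337 mm


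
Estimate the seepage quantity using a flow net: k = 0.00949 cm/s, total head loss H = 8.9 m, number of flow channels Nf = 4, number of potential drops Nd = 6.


Convert k to m/s for unit consistency with H:
k = 0.00949 cm/s = 0.00949 / 100 m/s = 9.49e-05 m/s
Using q = k * H * Nf / Nd
Nf / Nd = 4 / 6 = 0.6667
q = 9.49e-05 * 8.9 * 0.6667
q = 0.0005631 m^3/s per m


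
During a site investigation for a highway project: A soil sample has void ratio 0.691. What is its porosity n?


Using the relation n = e / (1 + e)
n = 0.691 / (1 + 0.691)
n = 0.691 / 1.691
n = 0.4086


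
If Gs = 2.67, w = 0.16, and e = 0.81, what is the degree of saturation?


Result: 0.5274

Derivation:
Using S = Gs * w / e
S = 2.67 * 0.16 / 0.81
S = 0.5274


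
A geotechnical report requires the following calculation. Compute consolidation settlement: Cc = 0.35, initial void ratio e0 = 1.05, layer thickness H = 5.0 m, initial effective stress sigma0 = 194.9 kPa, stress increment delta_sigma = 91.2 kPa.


Using Sc = Cc * H / (1 + e0) * log10((sigma0 + delta_sigma) / sigma0)
Stress ratio = (194.9 + 91.2) / 194.9 = 1.46793
log10(1.46793) = 0.166706
Cc * H / (1 + e0) = 0.35 * 5.0 / (1 + 1.05) = 0.853659
Sc = 0.853659 * 0.166706
Sc = 0.1423 m


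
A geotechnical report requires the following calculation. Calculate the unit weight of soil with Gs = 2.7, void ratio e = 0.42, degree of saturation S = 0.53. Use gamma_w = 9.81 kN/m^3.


Result: 20.191 kN/m^3

Derivation:
Using gamma = gamma_w * (Gs + S*e) / (1 + e)
Numerator: Gs + S*e = 2.7 + 0.53*0.42 = 2.9226
Denominator: 1 + e = 1 + 0.42 = 1.42
gamma = 9.81 * 2.9226 / 1.42
gamma = 20.191 kN/m^3


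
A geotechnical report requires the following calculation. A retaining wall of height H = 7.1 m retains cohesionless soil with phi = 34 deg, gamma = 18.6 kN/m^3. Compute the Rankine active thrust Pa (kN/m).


Compute active earth pressure coefficient:
Ka = tan^2(45 - phi/2) = tan^2(28.0) = 0.282715
Compute active force:
Pa = 0.5 * Ka * gamma * H^2
Pa = 0.5 * 0.282715 * 18.6 * 7.1^2
Pa = 132.54 kN/m


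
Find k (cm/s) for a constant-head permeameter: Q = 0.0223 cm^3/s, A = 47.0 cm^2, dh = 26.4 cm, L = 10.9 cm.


Compute hydraulic gradient:
i = dh / L = 26.4 / 10.9 = 2.42202
Then apply Darcy's law:
k = Q / (A * i)
k = 0.0223 / (47.0 * 2.42202)
k = 0.0223 / 113.835
k = 0.000196 cm/s


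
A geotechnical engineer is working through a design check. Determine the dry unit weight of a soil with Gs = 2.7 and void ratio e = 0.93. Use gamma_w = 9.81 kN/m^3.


Result: 13.724 kN/m^3

Derivation:
Using gamma_d = Gs * gamma_w / (1 + e)
gamma_d = 2.7 * 9.81 / (1 + 0.93)
gamma_d = 2.7 * 9.81 / 1.93
gamma_d = 13.724 kN/m^3


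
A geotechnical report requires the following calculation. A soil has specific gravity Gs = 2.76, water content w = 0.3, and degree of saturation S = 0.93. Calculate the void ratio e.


Result: 0.8903

Derivation:
Using the relation e = Gs * w / S
e = 2.76 * 0.3 / 0.93
e = 0.8903


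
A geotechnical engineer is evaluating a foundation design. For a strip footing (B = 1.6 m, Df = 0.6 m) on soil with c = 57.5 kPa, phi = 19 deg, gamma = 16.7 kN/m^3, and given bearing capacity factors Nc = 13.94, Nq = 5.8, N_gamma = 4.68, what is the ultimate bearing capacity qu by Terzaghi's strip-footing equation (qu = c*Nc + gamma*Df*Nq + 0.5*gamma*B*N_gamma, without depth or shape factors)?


Compute qu = c*Nc + gamma*Df*Nq + 0.5*gamma*B*N_gamma
Term 1: 57.5 * 13.94 = 801.55
Term 2: 16.7 * 0.6 * 5.8 = 58.116
Term 3: 0.5 * 16.7 * 1.6 * 4.68 = 62.5248
qu = 801.55 + 58.116 + 62.5248
qu = 922.19 kPa


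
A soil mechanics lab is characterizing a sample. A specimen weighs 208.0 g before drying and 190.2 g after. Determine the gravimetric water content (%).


Using w = (m_wet - m_dry) / m_dry * 100
m_wet - m_dry = 208.0 - 190.2 = 17.8 g
w = 17.8 / 190.2 * 100
w = 9.36 %


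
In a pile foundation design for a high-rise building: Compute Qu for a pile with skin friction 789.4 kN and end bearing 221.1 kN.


Using Qu = Qf + Qb
Qu = 789.4 + 221.1
Qu = 1010.5 kN


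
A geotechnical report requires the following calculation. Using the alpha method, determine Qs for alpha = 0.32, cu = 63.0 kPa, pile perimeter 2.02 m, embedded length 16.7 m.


Result: 680.08 kN

Derivation:
Using Qs = alpha * cu * perimeter * L
Qs = 0.32 * 63.0 * 2.02 * 16.7
Qs = 680.08 kN


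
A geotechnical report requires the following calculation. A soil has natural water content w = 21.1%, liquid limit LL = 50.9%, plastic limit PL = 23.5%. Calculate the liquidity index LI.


First compute the plasticity index:
PI = LL - PL = 50.9 - 23.5 = 27.4
Then compute the liquidity index:
LI = (w - PL) / PI
LI = (21.1 - 23.5) / 27.4
LI = -0.088


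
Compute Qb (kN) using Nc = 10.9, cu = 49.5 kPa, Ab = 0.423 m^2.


Result: 228.23 kN

Derivation:
Using Qb = Nc * cu * Ab
Qb = 10.9 * 49.5 * 0.423
Qb = 228.23 kN


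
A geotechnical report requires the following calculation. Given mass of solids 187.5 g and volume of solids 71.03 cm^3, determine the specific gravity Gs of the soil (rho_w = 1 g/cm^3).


Result: 2.64

Derivation:
Using Gs = m_s / (V_s * rho_w)
Since rho_w = 1 g/cm^3:
Gs = 187.5 / 71.03
Gs = 2.64


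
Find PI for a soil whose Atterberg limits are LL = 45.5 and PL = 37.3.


Using PI = LL - PL
PI = 45.5 - 37.3
PI = 8.2


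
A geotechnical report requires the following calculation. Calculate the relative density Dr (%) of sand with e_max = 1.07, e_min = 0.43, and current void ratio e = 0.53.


Using Dr = (e_max - e) / (e_max - e_min) * 100
e_max - e = 1.07 - 0.53 = 0.54
e_max - e_min = 1.07 - 0.43 = 0.64
Dr = 0.54 / 0.64 * 100
Dr = 84.37 %


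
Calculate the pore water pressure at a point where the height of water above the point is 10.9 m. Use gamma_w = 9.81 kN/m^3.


Result: 106.93 kPa

Derivation:
Using u = gamma_w * h_w
u = 9.81 * 10.9
u = 106.93 kPa


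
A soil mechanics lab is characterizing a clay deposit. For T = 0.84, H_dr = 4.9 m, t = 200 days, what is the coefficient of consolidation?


Using cv = T * H_dr^2 / t
H_dr^2 = 4.9^2 = 24.01
cv = 0.84 * 24.01 / 200
cv = 0.10084 m^2/day


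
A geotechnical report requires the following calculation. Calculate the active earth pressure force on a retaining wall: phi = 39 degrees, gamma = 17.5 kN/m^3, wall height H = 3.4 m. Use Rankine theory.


Compute active earth pressure coefficient:
Ka = tan^2(45 - phi/2) = tan^2(25.5) = 0.227506
Compute active force:
Pa = 0.5 * Ka * gamma * H^2
Pa = 0.5 * 0.227506 * 17.5 * 3.4^2
Pa = 23.01 kN/m


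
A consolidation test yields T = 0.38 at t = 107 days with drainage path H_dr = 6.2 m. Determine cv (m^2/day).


Using cv = T * H_dr^2 / t
H_dr^2 = 6.2^2 = 38.44
cv = 0.38 * 38.44 / 107
cv = 0.13652 m^2/day


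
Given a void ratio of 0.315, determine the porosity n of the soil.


Using the relation n = e / (1 + e)
n = 0.315 / (1 + 0.315)
n = 0.315 / 1.315
n = 0.2395


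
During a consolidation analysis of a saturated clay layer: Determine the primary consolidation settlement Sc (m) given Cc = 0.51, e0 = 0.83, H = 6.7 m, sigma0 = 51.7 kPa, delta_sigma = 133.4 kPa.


Using Sc = Cc * H / (1 + e0) * log10((sigma0 + delta_sigma) / sigma0)
Stress ratio = (51.7 + 133.4) / 51.7 = 3.58027
log10(3.58027) = 0.553916
Cc * H / (1 + e0) = 0.51 * 6.7 / (1 + 0.83) = 1.86721
Sc = 1.86721 * 0.553916
Sc = 1.0343 m


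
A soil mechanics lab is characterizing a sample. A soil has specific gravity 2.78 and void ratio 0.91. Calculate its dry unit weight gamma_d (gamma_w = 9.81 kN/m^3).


Result: 14.278 kN/m^3

Derivation:
Using gamma_d = Gs * gamma_w / (1 + e)
gamma_d = 2.78 * 9.81 / (1 + 0.91)
gamma_d = 2.78 * 9.81 / 1.91
gamma_d = 14.278 kN/m^3


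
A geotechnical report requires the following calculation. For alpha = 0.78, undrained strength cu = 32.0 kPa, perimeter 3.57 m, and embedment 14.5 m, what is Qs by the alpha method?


Using Qs = alpha * cu * perimeter * L
Qs = 0.78 * 32.0 * 3.57 * 14.5
Qs = 1292.05 kN


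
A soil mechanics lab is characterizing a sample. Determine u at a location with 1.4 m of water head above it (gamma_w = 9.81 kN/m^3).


Using u = gamma_w * h_w
u = 9.81 * 1.4
u = 13.73 kPa


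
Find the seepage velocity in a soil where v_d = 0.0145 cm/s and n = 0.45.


Result: 0.03222 cm/s

Derivation:
Using v_s = v_d / n
v_s = 0.0145 / 0.45
v_s = 0.03222 cm/s


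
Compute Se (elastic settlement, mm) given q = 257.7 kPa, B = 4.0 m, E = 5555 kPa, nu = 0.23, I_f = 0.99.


Using Se = q * B * (1 - nu^2) * I_f / E
1 - nu^2 = 1 - 0.23^2 = 0.9471
Se = 257.7 * 4.0 * 0.9471 * 0.99 / 5555
Se = 0.173989 m
Convert to mm: Se = 0.173989 * 1000 = 173.989 mm


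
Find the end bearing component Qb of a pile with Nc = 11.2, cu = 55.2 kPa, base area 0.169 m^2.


Result: 104.48 kN

Derivation:
Using Qb = Nc * cu * Ab
Qb = 11.2 * 55.2 * 0.169
Qb = 104.48 kN


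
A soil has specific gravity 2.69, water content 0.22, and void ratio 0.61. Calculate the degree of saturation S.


Using S = Gs * w / e
S = 2.69 * 0.22 / 0.61
S = 0.9702


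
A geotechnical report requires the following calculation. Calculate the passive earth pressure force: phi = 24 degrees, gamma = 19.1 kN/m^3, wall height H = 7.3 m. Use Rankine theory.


Compute passive earth pressure coefficient:
Kp = tan^2(45 + phi/2) = tan^2(57.0) = 2.371184
Compute passive force:
Pp = 0.5 * Kp * gamma * H^2
Pp = 0.5 * 2.371184 * 19.1 * 7.3^2
Pp = 1206.74 kN/m


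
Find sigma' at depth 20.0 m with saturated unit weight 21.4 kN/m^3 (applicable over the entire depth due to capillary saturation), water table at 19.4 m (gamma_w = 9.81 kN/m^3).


Result: 422.11 kPa

Derivation:
Total stress = gamma_sat * depth
sigma = 21.4 * 20.0 = 428.0 kPa
Pore water pressure u = gamma_w * (depth - d_wt)
u = 9.81 * (20.0 - 19.4) = 5.886 kPa
Effective stress = sigma - u
sigma' = 428.0 - 5.886 = 422.11 kPa


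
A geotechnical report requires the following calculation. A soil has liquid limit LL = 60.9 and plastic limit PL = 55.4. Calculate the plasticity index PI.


Using PI = LL - PL
PI = 60.9 - 55.4
PI = 5.5


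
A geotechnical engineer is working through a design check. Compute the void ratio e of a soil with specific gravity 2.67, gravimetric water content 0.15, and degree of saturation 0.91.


Result: 0.4401

Derivation:
Using the relation e = Gs * w / S
e = 2.67 * 0.15 / 0.91
e = 0.4401


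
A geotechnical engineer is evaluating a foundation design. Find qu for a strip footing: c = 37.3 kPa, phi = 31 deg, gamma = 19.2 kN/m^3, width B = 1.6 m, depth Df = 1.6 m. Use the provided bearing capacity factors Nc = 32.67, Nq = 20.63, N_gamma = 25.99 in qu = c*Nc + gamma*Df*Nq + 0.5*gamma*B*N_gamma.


Result: 2251.55 kPa

Derivation:
Compute qu = c*Nc + gamma*Df*Nq + 0.5*gamma*B*N_gamma
Term 1: 37.3 * 32.67 = 1218.591
Term 2: 19.2 * 1.6 * 20.63 = 633.7536
Term 3: 0.5 * 19.2 * 1.6 * 25.99 = 399.2064
qu = 1218.591 + 633.7536 + 399.2064
qu = 2251.55 kPa


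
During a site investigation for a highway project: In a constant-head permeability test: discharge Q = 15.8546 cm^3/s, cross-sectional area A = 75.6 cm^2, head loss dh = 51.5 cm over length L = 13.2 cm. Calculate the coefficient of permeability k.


Compute hydraulic gradient:
i = dh / L = 51.5 / 13.2 = 3.90152
Then apply Darcy's law:
k = Q / (A * i)
k = 15.8546 / (75.6 * 3.90152)
k = 15.8546 / 294.955
k = 0.053753 cm/s


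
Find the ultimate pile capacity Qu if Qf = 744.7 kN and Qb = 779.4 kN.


Result: 1524.1 kN

Derivation:
Using Qu = Qf + Qb
Qu = 744.7 + 779.4
Qu = 1524.1 kN


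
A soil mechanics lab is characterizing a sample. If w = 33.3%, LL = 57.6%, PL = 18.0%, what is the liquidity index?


Result: 0.386

Derivation:
First compute the plasticity index:
PI = LL - PL = 57.6 - 18.0 = 39.6
Then compute the liquidity index:
LI = (w - PL) / PI
LI = (33.3 - 18.0) / 39.6
LI = 0.386


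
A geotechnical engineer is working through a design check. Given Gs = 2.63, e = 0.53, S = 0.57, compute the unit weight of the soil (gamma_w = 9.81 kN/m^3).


Result: 18.8 kN/m^3

Derivation:
Using gamma = gamma_w * (Gs + S*e) / (1 + e)
Numerator: Gs + S*e = 2.63 + 0.57*0.53 = 2.9321
Denominator: 1 + e = 1 + 0.53 = 1.53
gamma = 9.81 * 2.9321 / 1.53
gamma = 18.8 kN/m^3


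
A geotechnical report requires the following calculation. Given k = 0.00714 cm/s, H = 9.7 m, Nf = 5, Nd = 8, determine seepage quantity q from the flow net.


Convert k to m/s for unit consistency with H:
k = 0.00714 cm/s = 0.00714 / 100 m/s = 7.14e-05 m/s
Using q = k * H * Nf / Nd
Nf / Nd = 5 / 8 = 0.625
q = 7.14e-05 * 9.7 * 0.625
q = 0.0004329 m^3/s per m


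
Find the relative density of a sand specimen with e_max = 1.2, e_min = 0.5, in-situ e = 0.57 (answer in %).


Result: 90.0 %

Derivation:
Using Dr = (e_max - e) / (e_max - e_min) * 100
e_max - e = 1.2 - 0.57 = 0.63
e_max - e_min = 1.2 - 0.5 = 0.7
Dr = 0.63 / 0.7 * 100
Dr = 90.0 %


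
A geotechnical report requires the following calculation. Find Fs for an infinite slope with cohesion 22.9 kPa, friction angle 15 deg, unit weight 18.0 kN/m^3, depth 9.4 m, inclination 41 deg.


Using Fs = c / (gamma*H*sin(beta)*cos(beta)) + tan(phi)/tan(beta)
Cohesion contribution = 22.9 / (18.0*9.4*sin(41)*cos(41))
Cohesion contribution = 0.273346
Friction contribution = tan(15)/tan(41) = 0.30824
Fs = 0.273346 + 0.30824
Fs = 0.582


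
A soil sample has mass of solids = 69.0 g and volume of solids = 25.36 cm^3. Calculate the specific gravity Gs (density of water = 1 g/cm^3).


Result: 2.721

Derivation:
Using Gs = m_s / (V_s * rho_w)
Since rho_w = 1 g/cm^3:
Gs = 69.0 / 25.36
Gs = 2.721


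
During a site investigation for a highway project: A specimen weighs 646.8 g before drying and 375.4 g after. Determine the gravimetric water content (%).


Using w = (m_wet - m_dry) / m_dry * 100
m_wet - m_dry = 646.8 - 375.4 = 271.4 g
w = 271.4 / 375.4 * 100
w = 72.3 %


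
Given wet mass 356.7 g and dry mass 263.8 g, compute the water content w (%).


Using w = (m_wet - m_dry) / m_dry * 100
m_wet - m_dry = 356.7 - 263.8 = 92.9 g
w = 92.9 / 263.8 * 100
w = 35.22 %


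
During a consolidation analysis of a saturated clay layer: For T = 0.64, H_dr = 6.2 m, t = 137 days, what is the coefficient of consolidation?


Using cv = T * H_dr^2 / t
H_dr^2 = 6.2^2 = 38.44
cv = 0.64 * 38.44 / 137
cv = 0.17957 m^2/day


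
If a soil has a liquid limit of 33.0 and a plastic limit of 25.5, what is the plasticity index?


Using PI = LL - PL
PI = 33.0 - 25.5
PI = 7.5


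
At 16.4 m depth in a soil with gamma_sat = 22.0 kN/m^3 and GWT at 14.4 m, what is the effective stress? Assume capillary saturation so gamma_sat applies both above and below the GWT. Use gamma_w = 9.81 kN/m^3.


Total stress = gamma_sat * depth
sigma = 22.0 * 16.4 = 360.8 kPa
Pore water pressure u = gamma_w * (depth - d_wt)
u = 9.81 * (16.4 - 14.4) = 19.62 kPa
Effective stress = sigma - u
sigma' = 360.8 - 19.62 = 341.18 kPa


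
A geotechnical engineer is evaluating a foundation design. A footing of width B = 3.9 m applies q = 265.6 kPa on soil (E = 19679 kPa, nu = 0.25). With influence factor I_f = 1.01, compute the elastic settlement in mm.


Using Se = q * B * (1 - nu^2) * I_f / E
1 - nu^2 = 1 - 0.25^2 = 0.9375
Se = 265.6 * 3.9 * 0.9375 * 1.01 / 19679
Se = 0.049840 m
Convert to mm: Se = 0.049840 * 1000 = 49.84 mm


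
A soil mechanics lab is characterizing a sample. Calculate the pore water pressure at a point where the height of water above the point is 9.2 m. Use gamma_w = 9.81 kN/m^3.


Using u = gamma_w * h_w
u = 9.81 * 9.2
u = 90.25 kPa


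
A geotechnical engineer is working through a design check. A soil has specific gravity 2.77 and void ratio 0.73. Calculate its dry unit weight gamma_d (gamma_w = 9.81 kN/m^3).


Using gamma_d = Gs * gamma_w / (1 + e)
gamma_d = 2.77 * 9.81 / (1 + 0.73)
gamma_d = 2.77 * 9.81 / 1.73
gamma_d = 15.707 kN/m^3


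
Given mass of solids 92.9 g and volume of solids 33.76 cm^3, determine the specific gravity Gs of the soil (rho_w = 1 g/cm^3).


Result: 2.752

Derivation:
Using Gs = m_s / (V_s * rho_w)
Since rho_w = 1 g/cm^3:
Gs = 92.9 / 33.76
Gs = 2.752


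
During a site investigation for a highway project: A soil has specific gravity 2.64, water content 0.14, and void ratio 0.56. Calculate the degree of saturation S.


Using S = Gs * w / e
S = 2.64 * 0.14 / 0.56
S = 0.66


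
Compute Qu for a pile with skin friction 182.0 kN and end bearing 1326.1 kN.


Using Qu = Qf + Qb
Qu = 182.0 + 1326.1
Qu = 1508.1 kN


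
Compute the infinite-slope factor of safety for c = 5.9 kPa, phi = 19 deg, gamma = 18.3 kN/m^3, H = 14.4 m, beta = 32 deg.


Using Fs = c / (gamma*H*sin(beta)*cos(beta)) + tan(phi)/tan(beta)
Cohesion contribution = 5.9 / (18.3*14.4*sin(32)*cos(32))
Cohesion contribution = 0.0498205
Friction contribution = tan(19)/tan(32) = 0.551039
Fs = 0.0498205 + 0.551039
Fs = 0.601


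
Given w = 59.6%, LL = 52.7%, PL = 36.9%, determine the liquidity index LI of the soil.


First compute the plasticity index:
PI = LL - PL = 52.7 - 36.9 = 15.8
Then compute the liquidity index:
LI = (w - PL) / PI
LI = (59.6 - 36.9) / 15.8
LI = 1.437


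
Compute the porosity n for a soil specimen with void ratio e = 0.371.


Result: 0.2706

Derivation:
Using the relation n = e / (1 + e)
n = 0.371 / (1 + 0.371)
n = 0.371 / 1.371
n = 0.2706


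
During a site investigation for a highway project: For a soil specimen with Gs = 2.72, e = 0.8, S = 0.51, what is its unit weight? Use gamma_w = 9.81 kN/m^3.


Using gamma = gamma_w * (Gs + S*e) / (1 + e)
Numerator: Gs + S*e = 2.72 + 0.51*0.8 = 3.128
Denominator: 1 + e = 1 + 0.8 = 1.8
gamma = 9.81 * 3.128 / 1.8
gamma = 17.048 kN/m^3


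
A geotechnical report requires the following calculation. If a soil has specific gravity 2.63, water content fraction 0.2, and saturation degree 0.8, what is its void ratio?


Using the relation e = Gs * w / S
e = 2.63 * 0.2 / 0.8
e = 0.6575


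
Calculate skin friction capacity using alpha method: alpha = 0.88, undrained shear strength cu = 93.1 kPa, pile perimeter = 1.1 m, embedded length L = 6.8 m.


Using Qs = alpha * cu * perimeter * L
Qs = 0.88 * 93.1 * 1.1 * 6.8
Qs = 612.82 kN


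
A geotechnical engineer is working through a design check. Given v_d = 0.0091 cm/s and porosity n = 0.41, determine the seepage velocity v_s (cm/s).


Result: 0.0222 cm/s

Derivation:
Using v_s = v_d / n
v_s = 0.0091 / 0.41
v_s = 0.0222 cm/s


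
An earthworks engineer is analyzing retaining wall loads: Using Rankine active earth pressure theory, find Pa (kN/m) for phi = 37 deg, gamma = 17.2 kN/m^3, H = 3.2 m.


Compute active earth pressure coefficient:
Ka = tan^2(45 - phi/2) = tan^2(26.5) = 0.248584
Compute active force:
Pa = 0.5 * Ka * gamma * H^2
Pa = 0.5 * 0.248584 * 17.2 * 3.2^2
Pa = 21.89 kN/m


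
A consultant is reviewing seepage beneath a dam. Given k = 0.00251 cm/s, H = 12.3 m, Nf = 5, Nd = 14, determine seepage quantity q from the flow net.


Result: 0.0001103 m^3/s per m

Derivation:
Convert k to m/s for unit consistency with H:
k = 0.00251 cm/s = 0.00251 / 100 m/s = 2.51e-05 m/s
Using q = k * H * Nf / Nd
Nf / Nd = 5 / 14 = 0.3571
q = 2.51e-05 * 12.3 * 0.3571
q = 0.0001103 m^3/s per m


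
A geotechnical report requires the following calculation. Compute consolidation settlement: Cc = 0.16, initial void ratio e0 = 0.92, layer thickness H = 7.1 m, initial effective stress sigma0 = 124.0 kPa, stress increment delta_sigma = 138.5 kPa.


Result: 0.1927 m

Derivation:
Using Sc = Cc * H / (1 + e0) * log10((sigma0 + delta_sigma) / sigma0)
Stress ratio = (124.0 + 138.5) / 124.0 = 2.11694
log10(2.11694) = 0.325708
Cc * H / (1 + e0) = 0.16 * 7.1 / (1 + 0.92) = 0.591667
Sc = 0.591667 * 0.325708
Sc = 0.1927 m


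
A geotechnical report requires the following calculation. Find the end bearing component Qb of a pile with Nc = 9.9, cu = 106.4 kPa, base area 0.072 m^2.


Using Qb = Nc * cu * Ab
Qb = 9.9 * 106.4 * 0.072
Qb = 75.84 kN


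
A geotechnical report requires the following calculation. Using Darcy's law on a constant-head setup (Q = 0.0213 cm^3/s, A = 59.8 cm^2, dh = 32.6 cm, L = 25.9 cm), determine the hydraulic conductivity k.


Result: 0.000283 cm/s

Derivation:
Compute hydraulic gradient:
i = dh / L = 32.6 / 25.9 = 1.25869
Then apply Darcy's law:
k = Q / (A * i)
k = 0.0213 / (59.8 * 1.25869)
k = 0.0213 / 75.2695
k = 0.000283 cm/s


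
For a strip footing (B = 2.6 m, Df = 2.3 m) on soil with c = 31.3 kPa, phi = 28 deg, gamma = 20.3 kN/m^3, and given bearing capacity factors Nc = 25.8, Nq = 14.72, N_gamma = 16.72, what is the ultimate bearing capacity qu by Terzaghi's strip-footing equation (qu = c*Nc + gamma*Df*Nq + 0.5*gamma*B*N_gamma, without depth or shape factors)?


Result: 1936.06 kPa

Derivation:
Compute qu = c*Nc + gamma*Df*Nq + 0.5*gamma*B*N_gamma
Term 1: 31.3 * 25.8 = 807.54
Term 2: 20.3 * 2.3 * 14.72 = 687.2768
Term 3: 0.5 * 20.3 * 2.6 * 16.72 = 441.2408
qu = 807.54 + 687.2768 + 441.2408
qu = 1936.06 kPa


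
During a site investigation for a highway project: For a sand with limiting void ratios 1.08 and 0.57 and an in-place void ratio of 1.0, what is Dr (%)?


Using Dr = (e_max - e) / (e_max - e_min) * 100
e_max - e = 1.08 - 1.0 = 0.08
e_max - e_min = 1.08 - 0.57 = 0.51
Dr = 0.08 / 0.51 * 100
Dr = 15.69 %


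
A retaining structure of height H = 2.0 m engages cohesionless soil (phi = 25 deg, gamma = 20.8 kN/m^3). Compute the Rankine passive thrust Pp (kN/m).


Result: 102.5 kN/m

Derivation:
Compute passive earth pressure coefficient:
Kp = tan^2(45 + phi/2) = tan^2(57.5) = 2.463913
Compute passive force:
Pp = 0.5 * Kp * gamma * H^2
Pp = 0.5 * 2.463913 * 20.8 * 2.0^2
Pp = 102.5 kN/m


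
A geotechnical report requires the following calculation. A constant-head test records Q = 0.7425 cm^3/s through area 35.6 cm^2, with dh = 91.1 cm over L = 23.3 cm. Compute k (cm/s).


Compute hydraulic gradient:
i = dh / L = 91.1 / 23.3 = 3.90987
Then apply Darcy's law:
k = Q / (A * i)
k = 0.7425 / (35.6 * 3.90987)
k = 0.7425 / 139.191
k = 0.005334 cm/s


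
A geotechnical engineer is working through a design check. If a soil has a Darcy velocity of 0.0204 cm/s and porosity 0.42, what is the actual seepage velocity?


Using v_s = v_d / n
v_s = 0.0204 / 0.42
v_s = 0.04857 cm/s


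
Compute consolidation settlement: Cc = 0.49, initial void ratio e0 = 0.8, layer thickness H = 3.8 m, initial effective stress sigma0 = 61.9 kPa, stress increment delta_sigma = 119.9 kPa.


Result: 0.484 m

Derivation:
Using Sc = Cc * H / (1 + e0) * log10((sigma0 + delta_sigma) / sigma0)
Stress ratio = (61.9 + 119.9) / 61.9 = 2.937
log10(2.937) = 0.467903
Cc * H / (1 + e0) = 0.49 * 3.8 / (1 + 0.8) = 1.03444
Sc = 1.03444 * 0.467903
Sc = 0.484 m


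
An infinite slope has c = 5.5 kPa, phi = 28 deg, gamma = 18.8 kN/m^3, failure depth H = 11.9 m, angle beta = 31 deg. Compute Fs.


Using Fs = c / (gamma*H*sin(beta)*cos(beta)) + tan(phi)/tan(beta)
Cohesion contribution = 5.5 / (18.8*11.9*sin(31)*cos(31))
Cohesion contribution = 0.0556869
Friction contribution = tan(28)/tan(31) = 0.884913
Fs = 0.0556869 + 0.884913
Fs = 0.941


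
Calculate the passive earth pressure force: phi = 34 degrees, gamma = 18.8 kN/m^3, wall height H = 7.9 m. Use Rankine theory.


Compute passive earth pressure coefficient:
Kp = tan^2(45 + phi/2) = tan^2(62.0) = 3.537132
Compute passive force:
Pp = 0.5 * Kp * gamma * H^2
Pp = 0.5 * 3.537132 * 18.8 * 7.9^2
Pp = 2075.07 kN/m


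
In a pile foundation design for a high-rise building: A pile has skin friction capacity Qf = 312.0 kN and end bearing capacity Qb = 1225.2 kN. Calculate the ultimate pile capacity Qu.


Result: 1537.2 kN

Derivation:
Using Qu = Qf + Qb
Qu = 312.0 + 1225.2
Qu = 1537.2 kN


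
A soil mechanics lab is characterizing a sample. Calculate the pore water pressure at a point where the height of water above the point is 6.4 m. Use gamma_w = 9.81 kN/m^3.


Using u = gamma_w * h_w
u = 9.81 * 6.4
u = 62.78 kPa


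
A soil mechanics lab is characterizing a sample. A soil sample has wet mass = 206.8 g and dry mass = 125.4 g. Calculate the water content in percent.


Result: 64.91 %

Derivation:
Using w = (m_wet - m_dry) / m_dry * 100
m_wet - m_dry = 206.8 - 125.4 = 81.4 g
w = 81.4 / 125.4 * 100
w = 64.91 %


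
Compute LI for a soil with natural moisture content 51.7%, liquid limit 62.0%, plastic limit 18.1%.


Result: 0.765

Derivation:
First compute the plasticity index:
PI = LL - PL = 62.0 - 18.1 = 43.9
Then compute the liquidity index:
LI = (w - PL) / PI
LI = (51.7 - 18.1) / 43.9
LI = 0.765


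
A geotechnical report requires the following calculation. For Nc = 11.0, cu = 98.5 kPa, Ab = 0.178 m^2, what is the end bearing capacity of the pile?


Using Qb = Nc * cu * Ab
Qb = 11.0 * 98.5 * 0.178
Qb = 192.86 kN


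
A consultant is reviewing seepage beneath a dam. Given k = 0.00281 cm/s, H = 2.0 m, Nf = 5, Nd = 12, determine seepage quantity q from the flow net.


Result: 2.342e-05 m^3/s per m

Derivation:
Convert k to m/s for unit consistency with H:
k = 0.00281 cm/s = 0.00281 / 100 m/s = 2.81e-05 m/s
Using q = k * H * Nf / Nd
Nf / Nd = 5 / 12 = 0.4167
q = 2.81e-05 * 2.0 * 0.4167
q = 2.342e-05 m^3/s per m


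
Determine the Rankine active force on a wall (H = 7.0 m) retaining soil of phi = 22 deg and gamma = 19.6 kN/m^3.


Compute active earth pressure coefficient:
Ka = tan^2(45 - phi/2) = tan^2(34.0) = 0.454962
Compute active force:
Pa = 0.5 * Ka * gamma * H^2
Pa = 0.5 * 0.454962 * 19.6 * 7.0^2
Pa = 218.47 kN/m


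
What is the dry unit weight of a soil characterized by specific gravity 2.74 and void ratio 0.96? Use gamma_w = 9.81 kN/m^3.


Result: 13.714 kN/m^3

Derivation:
Using gamma_d = Gs * gamma_w / (1 + e)
gamma_d = 2.74 * 9.81 / (1 + 0.96)
gamma_d = 2.74 * 9.81 / 1.96
gamma_d = 13.714 kN/m^3


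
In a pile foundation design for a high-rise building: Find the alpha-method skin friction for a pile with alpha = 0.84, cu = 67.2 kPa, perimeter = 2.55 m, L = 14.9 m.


Using Qs = alpha * cu * perimeter * L
Qs = 0.84 * 67.2 * 2.55 * 14.9
Qs = 2144.74 kN


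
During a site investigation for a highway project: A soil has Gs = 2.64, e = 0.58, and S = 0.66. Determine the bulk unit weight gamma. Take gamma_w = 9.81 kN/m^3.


Using gamma = gamma_w * (Gs + S*e) / (1 + e)
Numerator: Gs + S*e = 2.64 + 0.66*0.58 = 3.0228
Denominator: 1 + e = 1 + 0.58 = 1.58
gamma = 9.81 * 3.0228 / 1.58
gamma = 18.768 kN/m^3


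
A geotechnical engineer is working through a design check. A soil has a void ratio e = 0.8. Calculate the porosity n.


Using the relation n = e / (1 + e)
n = 0.8 / (1 + 0.8)
n = 0.8 / 1.8
n = 0.4444


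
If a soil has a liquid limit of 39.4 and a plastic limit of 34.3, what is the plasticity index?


Result: 5.1

Derivation:
Using PI = LL - PL
PI = 39.4 - 34.3
PI = 5.1


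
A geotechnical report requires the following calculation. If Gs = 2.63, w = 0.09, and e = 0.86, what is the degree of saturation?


Using S = Gs * w / e
S = 2.63 * 0.09 / 0.86
S = 0.2752


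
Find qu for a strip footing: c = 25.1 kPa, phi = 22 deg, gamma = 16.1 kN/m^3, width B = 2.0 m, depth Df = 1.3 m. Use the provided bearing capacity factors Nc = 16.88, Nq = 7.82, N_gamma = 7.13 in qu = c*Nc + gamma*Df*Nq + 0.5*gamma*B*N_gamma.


Compute qu = c*Nc + gamma*Df*Nq + 0.5*gamma*B*N_gamma
Term 1: 25.1 * 16.88 = 423.688
Term 2: 16.1 * 1.3 * 7.82 = 163.6726
Term 3: 0.5 * 16.1 * 2.0 * 7.13 = 114.793
qu = 423.688 + 163.6726 + 114.793
qu = 702.15 kPa


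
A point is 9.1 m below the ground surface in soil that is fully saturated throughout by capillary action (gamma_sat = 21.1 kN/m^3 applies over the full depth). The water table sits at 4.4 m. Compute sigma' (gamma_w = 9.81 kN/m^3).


Total stress = gamma_sat * depth
sigma = 21.1 * 9.1 = 192.01 kPa
Pore water pressure u = gamma_w * (depth - d_wt)
u = 9.81 * (9.1 - 4.4) = 46.107 kPa
Effective stress = sigma - u
sigma' = 192.01 - 46.107 = 145.9 kPa


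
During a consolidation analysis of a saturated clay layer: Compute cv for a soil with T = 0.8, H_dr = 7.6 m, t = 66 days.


Using cv = T * H_dr^2 / t
H_dr^2 = 7.6^2 = 57.76
cv = 0.8 * 57.76 / 66
cv = 0.70012 m^2/day


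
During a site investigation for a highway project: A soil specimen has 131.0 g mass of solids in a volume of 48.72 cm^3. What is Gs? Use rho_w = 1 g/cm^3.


Result: 2.689

Derivation:
Using Gs = m_s / (V_s * rho_w)
Since rho_w = 1 g/cm^3:
Gs = 131.0 / 48.72
Gs = 2.689


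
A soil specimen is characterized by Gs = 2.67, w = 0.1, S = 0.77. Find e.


Using the relation e = Gs * w / S
e = 2.67 * 0.1 / 0.77
e = 0.3468


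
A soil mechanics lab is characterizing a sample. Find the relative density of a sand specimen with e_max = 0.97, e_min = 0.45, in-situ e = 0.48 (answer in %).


Result: 94.23 %

Derivation:
Using Dr = (e_max - e) / (e_max - e_min) * 100
e_max - e = 0.97 - 0.48 = 0.49
e_max - e_min = 0.97 - 0.45 = 0.52
Dr = 0.49 / 0.52 * 100
Dr = 94.23 %


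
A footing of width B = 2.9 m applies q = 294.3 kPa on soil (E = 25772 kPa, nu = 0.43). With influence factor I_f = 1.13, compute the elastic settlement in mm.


Using Se = q * B * (1 - nu^2) * I_f / E
1 - nu^2 = 1 - 0.43^2 = 0.8151
Se = 294.3 * 2.9 * 0.8151 * 1.13 / 25772
Se = 0.030502 m
Convert to mm: Se = 0.030502 * 1000 = 30.502 mm


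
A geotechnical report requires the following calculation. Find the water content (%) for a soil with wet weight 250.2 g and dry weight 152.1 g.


Using w = (m_wet - m_dry) / m_dry * 100
m_wet - m_dry = 250.2 - 152.1 = 98.1 g
w = 98.1 / 152.1 * 100
w = 64.5 %


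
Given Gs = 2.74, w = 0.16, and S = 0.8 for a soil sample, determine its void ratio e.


Using the relation e = Gs * w / S
e = 2.74 * 0.16 / 0.8
e = 0.548


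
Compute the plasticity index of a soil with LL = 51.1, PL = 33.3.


Using PI = LL - PL
PI = 51.1 - 33.3
PI = 17.8


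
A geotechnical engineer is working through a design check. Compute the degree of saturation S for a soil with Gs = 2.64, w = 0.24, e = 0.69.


Result: 0.9183

Derivation:
Using S = Gs * w / e
S = 2.64 * 0.24 / 0.69
S = 0.9183


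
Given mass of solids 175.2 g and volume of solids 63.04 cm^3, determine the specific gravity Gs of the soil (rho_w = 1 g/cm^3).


Using Gs = m_s / (V_s * rho_w)
Since rho_w = 1 g/cm^3:
Gs = 175.2 / 63.04
Gs = 2.779


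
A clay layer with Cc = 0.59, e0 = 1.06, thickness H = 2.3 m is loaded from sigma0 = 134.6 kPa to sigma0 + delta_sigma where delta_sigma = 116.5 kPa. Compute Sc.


Using Sc = Cc * H / (1 + e0) * log10((sigma0 + delta_sigma) / sigma0)
Stress ratio = (134.6 + 116.5) / 134.6 = 1.86553
log10(1.86553) = 0.270802
Cc * H / (1 + e0) = 0.59 * 2.3 / (1 + 1.06) = 0.658738
Sc = 0.658738 * 0.270802
Sc = 0.1784 m


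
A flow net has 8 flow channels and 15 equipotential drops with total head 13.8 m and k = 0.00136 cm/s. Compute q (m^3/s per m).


Result: 0.0001001 m^3/s per m

Derivation:
Convert k to m/s for unit consistency with H:
k = 0.00136 cm/s = 0.00136 / 100 m/s = 1.36e-05 m/s
Using q = k * H * Nf / Nd
Nf / Nd = 8 / 15 = 0.5333
q = 1.36e-05 * 13.8 * 0.5333
q = 0.0001001 m^3/s per m


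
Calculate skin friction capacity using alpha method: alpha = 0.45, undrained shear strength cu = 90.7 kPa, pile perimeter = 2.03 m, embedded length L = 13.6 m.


Using Qs = alpha * cu * perimeter * L
Qs = 0.45 * 90.7 * 2.03 * 13.6
Qs = 1126.82 kN


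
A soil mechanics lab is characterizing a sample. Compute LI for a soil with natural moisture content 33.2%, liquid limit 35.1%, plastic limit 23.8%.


Result: 0.832

Derivation:
First compute the plasticity index:
PI = LL - PL = 35.1 - 23.8 = 11.3
Then compute the liquidity index:
LI = (w - PL) / PI
LI = (33.2 - 23.8) / 11.3
LI = 0.832


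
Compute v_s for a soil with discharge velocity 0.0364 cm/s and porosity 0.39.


Result: 0.09333 cm/s

Derivation:
Using v_s = v_d / n
v_s = 0.0364 / 0.39
v_s = 0.09333 cm/s


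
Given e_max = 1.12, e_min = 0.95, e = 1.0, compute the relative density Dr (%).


Using Dr = (e_max - e) / (e_max - e_min) * 100
e_max - e = 1.12 - 1.0 = 0.12
e_max - e_min = 1.12 - 0.95 = 0.17
Dr = 0.12 / 0.17 * 100
Dr = 70.59 %


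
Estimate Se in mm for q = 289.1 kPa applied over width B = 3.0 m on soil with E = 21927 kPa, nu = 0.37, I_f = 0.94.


Using Se = q * B * (1 - nu^2) * I_f / E
1 - nu^2 = 1 - 0.37^2 = 0.8631
Se = 289.1 * 3.0 * 0.8631 * 0.94 / 21927
Se = 0.032091 m
Convert to mm: Se = 0.032091 * 1000 = 32.091 mm


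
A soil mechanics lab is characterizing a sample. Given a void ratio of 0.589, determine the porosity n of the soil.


Result: 0.3707

Derivation:
Using the relation n = e / (1 + e)
n = 0.589 / (1 + 0.589)
n = 0.589 / 1.589
n = 0.3707
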